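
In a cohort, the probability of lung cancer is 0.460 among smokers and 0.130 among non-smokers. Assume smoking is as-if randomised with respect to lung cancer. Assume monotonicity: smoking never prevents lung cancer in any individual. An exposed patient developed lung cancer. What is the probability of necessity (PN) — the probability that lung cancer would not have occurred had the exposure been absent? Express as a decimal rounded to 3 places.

Let p₁ = 0.46, p₀ = 0.13.
Under exogeneity and monotonicity, PN = (p₁ − p₀) / p₁.
PN = (0.46 − 0.13) / 0.46 = 0.33 / 0.46 ≈ 0.7174

PN ≈ 0.717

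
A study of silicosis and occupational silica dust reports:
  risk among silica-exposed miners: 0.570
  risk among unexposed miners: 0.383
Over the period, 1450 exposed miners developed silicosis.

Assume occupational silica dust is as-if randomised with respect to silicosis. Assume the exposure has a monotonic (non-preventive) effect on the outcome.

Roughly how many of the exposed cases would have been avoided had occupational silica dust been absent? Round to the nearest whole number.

about 476 cases

Let p₁ = 0.57, p₀ = 0.383.
PN = (p₁ − p₀)/p₁ = (0.57 − 0.383) / 0.57 ≈ 0.32807.
Attributable cases ≈ PN × (exposed cases) = 0.32807 × 1450 ≈ 475.70.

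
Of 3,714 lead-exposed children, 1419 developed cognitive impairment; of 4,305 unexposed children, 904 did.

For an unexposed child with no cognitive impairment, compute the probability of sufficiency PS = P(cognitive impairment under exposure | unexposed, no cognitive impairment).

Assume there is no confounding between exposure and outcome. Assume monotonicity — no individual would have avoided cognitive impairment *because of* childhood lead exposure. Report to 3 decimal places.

PS ≈ 0.218

p₁ = P(outcome | exposed) = 1419/3714 = 0.38207
p₀ = P(outcome | unexposed) = 904/4305 = 0.20999
Under exogeneity and monotonicity, PS = (p₁ − p₀) / (1 − p₀).
PS = (0.38207 − 0.20999) / (1 − 0.20999) = 0.17208 / 0.79001 ≈ 0.2178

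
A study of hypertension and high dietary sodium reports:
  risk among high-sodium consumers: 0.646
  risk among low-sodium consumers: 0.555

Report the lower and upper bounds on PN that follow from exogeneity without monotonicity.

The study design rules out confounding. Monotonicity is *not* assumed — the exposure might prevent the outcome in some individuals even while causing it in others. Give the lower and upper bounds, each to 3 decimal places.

0.141 ≤ PN ≤ 0.689

Let p₁ = 0.646, p₀ = 0.555.
Under exogeneity alone the bounds on PN are max{0,(p₁−p₀)/p₁} ≤ PN ≤ min{1,(1−p₀)/p₁}.
  lower = (p₁ − p₀)/p₁ = 0.091 / 0.646 ≈ 0.1409
  upper = min{1, (1 − p₀)/p₁} = 0.445 / 0.646 ≈ 0.6889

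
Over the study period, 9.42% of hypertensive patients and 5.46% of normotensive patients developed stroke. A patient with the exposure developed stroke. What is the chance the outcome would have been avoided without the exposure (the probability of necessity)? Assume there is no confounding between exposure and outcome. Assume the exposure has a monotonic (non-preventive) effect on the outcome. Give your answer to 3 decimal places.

p₁ = 0.0942, p₀ = 0.0546.
Under exogeneity and monotonicity, PN = (p₁ − p₀) / p₁.
PN = (0.0942 − 0.0546) / 0.0942 = 0.0396 / 0.0942 ≈ 0.4204

PN ≈ 0.420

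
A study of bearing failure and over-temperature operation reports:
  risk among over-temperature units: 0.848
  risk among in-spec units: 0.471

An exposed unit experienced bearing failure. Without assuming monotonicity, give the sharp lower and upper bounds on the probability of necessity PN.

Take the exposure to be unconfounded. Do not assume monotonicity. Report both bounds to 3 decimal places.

Let p₁ = 0.848, p₀ = 0.471.
Under exogeneity alone the bounds on PN are max{0,(p₁−p₀)/p₁} ≤ PN ≤ min{1,(1−p₀)/p₁}.
  lower = (p₁ − p₀)/p₁ = 0.377 / 0.848 ≈ 0.4446
  upper = min{1, (1 − p₀)/p₁} = 0.529 / 0.848 ≈ 0.6238

0.445 ≤ PN ≤ 0.624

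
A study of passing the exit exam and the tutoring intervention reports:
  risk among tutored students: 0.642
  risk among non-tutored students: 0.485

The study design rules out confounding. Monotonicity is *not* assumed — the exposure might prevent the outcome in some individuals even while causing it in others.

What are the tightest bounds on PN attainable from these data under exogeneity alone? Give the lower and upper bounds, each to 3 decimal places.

0.245 ≤ PN ≤ 0.802

Let p₁ = 0.642, p₀ = 0.485.
Under exogeneity alone the bounds on PN are max{0,(p₁−p₀)/p₁} ≤ PN ≤ min{1,(1−p₀)/p₁}.
  lower = (p₁ − p₀)/p₁ = 0.157 / 0.642 ≈ 0.2445
  upper = min{1, (1 − p₀)/p₁} = 0.515 / 0.642 ≈ 0.8022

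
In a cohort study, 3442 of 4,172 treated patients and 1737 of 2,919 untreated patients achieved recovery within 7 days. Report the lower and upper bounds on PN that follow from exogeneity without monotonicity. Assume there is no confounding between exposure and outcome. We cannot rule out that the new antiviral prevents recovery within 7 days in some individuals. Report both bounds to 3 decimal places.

0.279 ≤ PN ≤ 0.491

p₁ = P(outcome | exposed) = 3442/4172 = 0.82502
p₀ = P(outcome | unexposed) = 1737/2919 = 0.59507
Under exogeneity alone the bounds on PN are max{0,(p₁−p₀)/p₁} ≤ PN ≤ min{1,(1−p₀)/p₁}.
  lower = (p₁ − p₀)/p₁ = 0.22996 / 0.82502 ≈ 0.2787
  upper = min{1, (1 − p₀)/p₁} = 0.40493 / 0.82502 ≈ 0.4908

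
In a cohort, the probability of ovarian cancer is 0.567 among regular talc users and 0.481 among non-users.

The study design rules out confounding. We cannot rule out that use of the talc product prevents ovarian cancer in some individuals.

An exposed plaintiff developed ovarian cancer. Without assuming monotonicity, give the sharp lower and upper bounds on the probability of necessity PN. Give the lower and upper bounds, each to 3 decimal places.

Let p₁ = 0.567, p₀ = 0.481.
Under exogeneity alone the bounds on PN are max{0,(p₁−p₀)/p₁} ≤ PN ≤ min{1,(1−p₀)/p₁}.
  lower = (p₁ − p₀)/p₁ = 0.086 / 0.567 ≈ 0.1517
  upper = min{1, (1 − p₀)/p₁} = 0.519 / 0.567 ≈ 0.9153

0.152 ≤ PN ≤ 0.915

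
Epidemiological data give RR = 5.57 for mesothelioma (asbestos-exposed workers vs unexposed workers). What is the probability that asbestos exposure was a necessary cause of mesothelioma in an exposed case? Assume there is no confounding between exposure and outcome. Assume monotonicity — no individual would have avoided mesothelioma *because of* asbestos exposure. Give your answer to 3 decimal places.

PN ≈ 0.820

Under exogeneity and monotonicity, PN = (RR − 1) / RR = 1 − 1/RR.
PN = (5.57 − 1) / 5.57 = 4.57 / 5.57 ≈ 0.8205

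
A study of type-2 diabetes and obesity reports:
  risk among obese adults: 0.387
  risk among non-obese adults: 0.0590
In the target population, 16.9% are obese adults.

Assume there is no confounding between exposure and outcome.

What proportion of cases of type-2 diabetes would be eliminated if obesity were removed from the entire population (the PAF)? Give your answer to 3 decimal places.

Let p₁ = 0.387, p₀ = 0.059.
Overall risk P(Y=1) = π·p₁ + (1−π)·p₀ = 0.169×0.387 + 0.831×0.059 = 0.11443.
Under exogeneity, PAF = [P(Y=1) − p₀] / P(Y=1).
PAF = (0.11443 − 0.059) / 0.11443 ≈ 0.4844

PAF ≈ 0.484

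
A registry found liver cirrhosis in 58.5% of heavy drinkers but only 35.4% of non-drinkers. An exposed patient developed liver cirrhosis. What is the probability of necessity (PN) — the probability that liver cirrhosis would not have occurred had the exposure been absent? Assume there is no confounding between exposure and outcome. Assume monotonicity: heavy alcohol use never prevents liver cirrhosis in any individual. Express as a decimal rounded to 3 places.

PN ≈ 0.395

p₁ = 0.585, p₀ = 0.354.
Under exogeneity and monotonicity, PN = (p₁ − p₀) / p₁.
PN = (0.585 − 0.354) / 0.585 = 0.231 / 0.585 ≈ 0.3949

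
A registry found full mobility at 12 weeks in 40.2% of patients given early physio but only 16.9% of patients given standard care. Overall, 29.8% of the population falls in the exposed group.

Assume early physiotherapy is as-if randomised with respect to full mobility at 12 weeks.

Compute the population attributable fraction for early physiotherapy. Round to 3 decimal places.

PAF ≈ 0.291

p₁ = 0.402, p₀ = 0.169.
Overall risk P(Y=1) = π·p₁ + (1−π)·p₀ = 0.298×0.402 + 0.702×0.169 = 0.23843.
Under exogeneity, PAF = [P(Y=1) − p₀] / P(Y=1).
PAF = (0.23843 − 0.169) / 0.23843 ≈ 0.2912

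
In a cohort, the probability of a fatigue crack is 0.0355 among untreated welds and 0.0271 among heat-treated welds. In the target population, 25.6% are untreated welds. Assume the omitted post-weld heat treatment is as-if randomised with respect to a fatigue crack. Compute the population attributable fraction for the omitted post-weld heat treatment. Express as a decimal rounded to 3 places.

Let p₁ = 0.0355, p₀ = 0.0271.
Overall risk P(Y=1) = π·p₁ + (1−π)·p₀ = 0.256×0.0355 + 0.744×0.0271 = 0.02925.
Under exogeneity, PAF = [P(Y=1) − p₀] / P(Y=1).
PAF = (0.02925 − 0.0271) / 0.02925 ≈ 0.0735

PAF ≈ 0.074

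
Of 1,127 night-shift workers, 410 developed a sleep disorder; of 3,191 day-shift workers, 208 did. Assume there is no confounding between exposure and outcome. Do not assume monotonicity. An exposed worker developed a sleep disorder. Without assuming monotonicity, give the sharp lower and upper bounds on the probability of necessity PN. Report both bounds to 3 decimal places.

0.821 ≤ PN ≤ 1.000

p₁ = P(outcome | exposed) = 410/1127 = 0.3638
p₀ = P(outcome | unexposed) = 208/3191 = 0.065183
Under exogeneity alone the bounds on PN are max{0,(p₁−p₀)/p₁} ≤ PN ≤ min{1,(1−p₀)/p₁}.
  lower = (p₁ − p₀)/p₁ = 0.29861 / 0.3638 ≈ 0.8208
  upper = min{1, (1 − p₀)/p₁} = 0.93482 / 0.3638 ≈ 2.5696 → capped at 1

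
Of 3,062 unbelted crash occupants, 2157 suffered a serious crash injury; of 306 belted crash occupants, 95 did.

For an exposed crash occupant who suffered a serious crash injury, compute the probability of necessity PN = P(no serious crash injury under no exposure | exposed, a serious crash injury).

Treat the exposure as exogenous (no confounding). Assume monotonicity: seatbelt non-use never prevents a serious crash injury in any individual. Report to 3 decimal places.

PN ≈ 0.559

p₁ = P(outcome | exposed) = 2157/3062 = 0.70444
p₀ = P(outcome | unexposed) = 95/306 = 0.31046
Under exogeneity and monotonicity, PN = (p₁ − p₀) / p₁.
PN = (0.70444 − 0.31046) / 0.70444 = 0.39398 / 0.70444 ≈ 0.5593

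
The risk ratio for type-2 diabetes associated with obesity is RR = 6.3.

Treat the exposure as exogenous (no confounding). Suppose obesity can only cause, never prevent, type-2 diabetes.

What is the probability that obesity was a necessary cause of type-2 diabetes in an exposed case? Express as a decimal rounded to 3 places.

PN ≈ 0.841

Under exogeneity and monotonicity, PN = (RR − 1) / RR = 1 − 1/RR.
PN = (6.3 − 1) / 6.3 = 5.3 / 6.3 ≈ 0.8413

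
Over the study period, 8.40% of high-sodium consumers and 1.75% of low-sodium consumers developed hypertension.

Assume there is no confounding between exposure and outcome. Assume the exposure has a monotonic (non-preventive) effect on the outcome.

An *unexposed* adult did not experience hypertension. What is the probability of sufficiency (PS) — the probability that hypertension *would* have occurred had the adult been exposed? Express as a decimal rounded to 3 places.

PS ≈ 0.068

p₁ = 0.084, p₀ = 0.0175.
Under exogeneity and monotonicity, PS = (p₁ − p₀) / (1 − p₀).
PS = (0.084 − 0.0175) / (1 − 0.0175) = 0.0665 / 0.9825 ≈ 0.0677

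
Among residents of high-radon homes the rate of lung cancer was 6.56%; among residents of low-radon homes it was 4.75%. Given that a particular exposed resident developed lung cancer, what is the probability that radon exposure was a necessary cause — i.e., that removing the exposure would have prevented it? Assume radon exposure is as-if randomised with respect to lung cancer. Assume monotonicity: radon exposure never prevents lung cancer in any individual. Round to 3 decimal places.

PN ≈ 0.276

p₁ = 0.0656, p₀ = 0.0475.
Under exogeneity and monotonicity, PN = (p₁ − p₀) / p₁.
PN = (0.0656 − 0.0475) / 0.0656 = 0.0181 / 0.0656 ≈ 0.2759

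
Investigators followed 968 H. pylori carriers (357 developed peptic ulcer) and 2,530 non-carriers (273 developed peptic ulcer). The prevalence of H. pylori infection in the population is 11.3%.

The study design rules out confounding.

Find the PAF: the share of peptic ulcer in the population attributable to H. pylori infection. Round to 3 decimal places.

PAF ≈ 0.215

p₁ = P(outcome | exposed) = 357/968 = 0.3688
p₀ = P(outcome | unexposed) = 273/2530 = 0.10791
Overall risk P(Y=1) = π·p₁ + (1−π)·p₀ = 0.113×0.3688 + 0.887×0.10791 = 0.13739.
Under exogeneity, PAF = [P(Y=1) − p₀] / P(Y=1).
PAF = (0.13739 − 0.10791) / 0.13739 ≈ 0.2146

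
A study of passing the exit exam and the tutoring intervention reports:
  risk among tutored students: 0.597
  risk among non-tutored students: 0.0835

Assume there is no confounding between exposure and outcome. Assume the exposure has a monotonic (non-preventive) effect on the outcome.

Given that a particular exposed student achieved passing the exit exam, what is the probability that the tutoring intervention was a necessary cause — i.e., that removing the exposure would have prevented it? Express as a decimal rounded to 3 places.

PN ≈ 0.860

Let p₁ = 0.597, p₀ = 0.0835.
Under exogeneity and monotonicity, PN = (p₁ − p₀) / p₁.
PN = (0.597 − 0.0835) / 0.597 = 0.5135 / 0.597 ≈ 0.8601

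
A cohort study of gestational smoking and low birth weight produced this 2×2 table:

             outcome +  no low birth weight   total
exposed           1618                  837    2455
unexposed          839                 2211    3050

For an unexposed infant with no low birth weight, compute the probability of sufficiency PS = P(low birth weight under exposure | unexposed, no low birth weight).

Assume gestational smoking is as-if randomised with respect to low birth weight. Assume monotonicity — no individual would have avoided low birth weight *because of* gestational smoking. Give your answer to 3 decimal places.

PS ≈ 0.530

p₁ = P(outcome | exposed) = 1618/2455 = 0.65906
p₀ = P(outcome | unexposed) = 839/3050 = 0.27508
Under exogeneity and monotonicity, PS = (p₁ − p₀)/(1 − p₀).
PS = (0.65906 − 0.27508) / 0.72492 ≈ 0.5297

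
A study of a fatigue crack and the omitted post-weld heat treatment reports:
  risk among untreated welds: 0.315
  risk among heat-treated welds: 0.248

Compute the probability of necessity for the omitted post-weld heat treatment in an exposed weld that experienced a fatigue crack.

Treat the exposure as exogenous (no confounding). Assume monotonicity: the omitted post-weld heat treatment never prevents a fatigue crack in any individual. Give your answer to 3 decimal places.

Let p₁ = 0.315, p₀ = 0.248.
Under exogeneity and monotonicity, PN = (p₁ − p₀) / p₁.
PN = (0.315 − 0.248) / 0.315 = 0.067 / 0.315 ≈ 0.2127

PN ≈ 0.213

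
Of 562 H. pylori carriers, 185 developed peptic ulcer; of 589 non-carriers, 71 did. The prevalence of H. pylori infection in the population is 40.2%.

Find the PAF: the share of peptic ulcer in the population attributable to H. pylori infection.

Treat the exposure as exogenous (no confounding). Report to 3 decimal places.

PAF ≈ 0.410

p₁ = P(outcome | exposed) = 185/562 = 0.32918
p₀ = P(outcome | unexposed) = 71/589 = 0.12054
Overall risk P(Y=1) = π·p₁ + (1−π)·p₀ = 0.402×0.32918 + 0.598×0.12054 = 0.20442.
Under exogeneity, PAF = [P(Y=1) − p₀] / P(Y=1).
PAF = (0.20442 − 0.12054) / 0.20442 ≈ 0.4103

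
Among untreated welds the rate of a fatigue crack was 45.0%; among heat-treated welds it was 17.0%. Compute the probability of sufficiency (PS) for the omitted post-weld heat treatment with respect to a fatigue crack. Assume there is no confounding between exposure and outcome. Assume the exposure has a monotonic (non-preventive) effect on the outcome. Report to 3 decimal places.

p₁ = 0.45, p₀ = 0.17.
Under exogeneity and monotonicity, PS = (p₁ − p₀) / (1 − p₀).
PS = (0.45 − 0.17) / (1 − 0.17) = 0.28 / 0.83 ≈ 0.3373

PS ≈ 0.337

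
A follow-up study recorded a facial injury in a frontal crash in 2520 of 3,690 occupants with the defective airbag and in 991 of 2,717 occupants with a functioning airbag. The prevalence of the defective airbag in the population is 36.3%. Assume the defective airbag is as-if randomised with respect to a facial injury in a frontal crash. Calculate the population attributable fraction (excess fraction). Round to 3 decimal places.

PAF ≈ 0.241

p₁ = P(outcome | exposed) = 2520/3690 = 0.68293
p₀ = P(outcome | unexposed) = 991/2717 = 0.36474
Overall risk P(Y=1) = π·p₁ + (1−π)·p₀ = 0.363×0.68293 + 0.637×0.36474 = 0.48024.
Under exogeneity, PAF = [P(Y=1) − p₀] / P(Y=1).
PAF = (0.48024 − 0.36474) / 0.48024 ≈ 0.2405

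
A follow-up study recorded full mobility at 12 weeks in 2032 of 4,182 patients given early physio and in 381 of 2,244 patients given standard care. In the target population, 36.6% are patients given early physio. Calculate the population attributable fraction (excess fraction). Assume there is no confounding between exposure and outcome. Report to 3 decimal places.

PAF ≈ 0.405

p₁ = P(outcome | exposed) = 2032/4182 = 0.48589
p₀ = P(outcome | unexposed) = 381/2244 = 0.16979
Overall risk P(Y=1) = π·p₁ + (1−π)·p₀ = 0.366×0.48589 + 0.634×0.16979 = 0.28548.
Under exogeneity, PAF = [P(Y=1) − p₀] / P(Y=1).
PAF = (0.28548 − 0.16979) / 0.28548 ≈ 0.4053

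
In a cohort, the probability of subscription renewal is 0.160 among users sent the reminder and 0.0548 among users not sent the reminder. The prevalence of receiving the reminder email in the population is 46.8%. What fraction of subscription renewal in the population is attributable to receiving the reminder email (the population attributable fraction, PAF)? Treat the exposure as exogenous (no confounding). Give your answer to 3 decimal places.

PAF ≈ 0.473

Let p₁ = 0.16, p₀ = 0.0548.
Overall risk P(Y=1) = π·p₁ + (1−π)·p₀ = 0.468×0.16 + 0.532×0.0548 = 0.10403.
Under exogeneity, PAF = [P(Y=1) − p₀] / P(Y=1).
PAF = (0.10403 − 0.0548) / 0.10403 ≈ 0.4732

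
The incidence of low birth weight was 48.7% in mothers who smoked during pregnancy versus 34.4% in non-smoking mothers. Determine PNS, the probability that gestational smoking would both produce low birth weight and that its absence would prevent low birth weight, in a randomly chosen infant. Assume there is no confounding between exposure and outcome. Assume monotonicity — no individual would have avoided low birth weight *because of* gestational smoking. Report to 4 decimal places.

p₁ = 0.487, p₀ = 0.344.
Under exogeneity and monotonicity, PNS = p₁ − p₀.
PNS = 0.487 − 0.344 = 0.143

PNS ≈ 0.1430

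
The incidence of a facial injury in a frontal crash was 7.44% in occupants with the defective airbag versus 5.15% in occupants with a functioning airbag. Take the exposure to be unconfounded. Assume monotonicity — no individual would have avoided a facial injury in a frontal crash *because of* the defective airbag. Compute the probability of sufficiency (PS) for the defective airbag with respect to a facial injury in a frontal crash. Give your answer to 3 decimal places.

p₁ = 0.0744, p₀ = 0.0515.
Under exogeneity and monotonicity, PS = (p₁ − p₀) / (1 − p₀).
PS = (0.0744 − 0.0515) / (1 − 0.0515) = 0.0229 / 0.9485 ≈ 0.0241

PS ≈ 0.024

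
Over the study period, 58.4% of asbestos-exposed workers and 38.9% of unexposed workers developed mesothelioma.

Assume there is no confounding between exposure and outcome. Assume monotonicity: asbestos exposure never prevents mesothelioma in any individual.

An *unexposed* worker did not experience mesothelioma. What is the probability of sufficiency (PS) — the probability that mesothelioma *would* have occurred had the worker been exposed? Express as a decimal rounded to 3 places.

p₁ = 0.584, p₀ = 0.389.
Under exogeneity and monotonicity, PS = (p₁ − p₀) / (1 − p₀).
PS = (0.584 − 0.389) / (1 − 0.389) = 0.195 / 0.611 ≈ 0.3191

PS ≈ 0.319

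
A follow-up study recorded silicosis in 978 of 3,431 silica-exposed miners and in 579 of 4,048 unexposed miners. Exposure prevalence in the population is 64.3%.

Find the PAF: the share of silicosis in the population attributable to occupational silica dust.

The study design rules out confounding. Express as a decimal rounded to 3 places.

PAF ≈ 0.390

p₁ = P(outcome | exposed) = 978/3431 = 0.28505
p₀ = P(outcome | unexposed) = 579/4048 = 0.14303
Overall risk P(Y=1) = π·p₁ + (1−π)·p₀ = 0.643×0.28505 + 0.357×0.14303 = 0.23435.
Under exogeneity, PAF = [P(Y=1) − p₀] / P(Y=1).
PAF = (0.23435 − 0.14303) / 0.23435 ≈ 0.3897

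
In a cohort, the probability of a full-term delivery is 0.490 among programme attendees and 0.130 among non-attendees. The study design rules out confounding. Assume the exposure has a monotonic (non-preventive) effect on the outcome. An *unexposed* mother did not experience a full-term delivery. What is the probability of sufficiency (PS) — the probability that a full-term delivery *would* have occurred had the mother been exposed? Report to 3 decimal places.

PS ≈ 0.414

Let p₁ = 0.49, p₀ = 0.13.
Under exogeneity and monotonicity, PS = (p₁ − p₀) / (1 − p₀).
PS = (0.49 − 0.13) / (1 − 0.13) = 0.36 / 0.87 ≈ 0.4138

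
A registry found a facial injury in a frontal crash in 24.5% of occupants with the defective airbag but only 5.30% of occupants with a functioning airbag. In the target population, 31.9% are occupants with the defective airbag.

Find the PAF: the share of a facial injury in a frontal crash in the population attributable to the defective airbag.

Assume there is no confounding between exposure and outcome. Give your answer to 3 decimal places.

p₁ = 0.245, p₀ = 0.053.
Overall risk P(Y=1) = π·p₁ + (1−π)·p₀ = 0.319×0.245 + 0.681×0.053 = 0.11425.
Under exogeneity, PAF = [P(Y=1) − p₀] / P(Y=1).
PAF = (0.11425 − 0.053) / 0.11425 ≈ 0.5361

PAF ≈ 0.536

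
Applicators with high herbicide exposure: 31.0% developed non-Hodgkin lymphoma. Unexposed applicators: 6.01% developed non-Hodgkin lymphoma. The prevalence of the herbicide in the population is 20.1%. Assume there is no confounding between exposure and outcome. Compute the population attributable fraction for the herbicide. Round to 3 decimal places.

p₁ = 0.31, p₀ = 0.0601.
Overall risk P(Y=1) = π·p₁ + (1−π)·p₀ = 0.201×0.31 + 0.799×0.0601 = 0.11033.
Under exogeneity, PAF = [P(Y=1) − p₀] / P(Y=1).
PAF = (0.11033 − 0.0601) / 0.11033 ≈ 0.4553

PAF ≈ 0.455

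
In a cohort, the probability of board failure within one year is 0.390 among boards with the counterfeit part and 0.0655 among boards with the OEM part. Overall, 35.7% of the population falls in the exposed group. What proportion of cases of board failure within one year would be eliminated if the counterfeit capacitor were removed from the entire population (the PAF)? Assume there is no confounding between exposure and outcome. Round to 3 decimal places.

PAF ≈ 0.639

Let p₁ = 0.39, p₀ = 0.0655.
Overall risk P(Y=1) = π·p₁ + (1−π)·p₀ = 0.357×0.39 + 0.643×0.0655 = 0.18135.
Under exogeneity, PAF = [P(Y=1) − p₀] / P(Y=1).
PAF = (0.18135 − 0.0655) / 0.18135 ≈ 0.6388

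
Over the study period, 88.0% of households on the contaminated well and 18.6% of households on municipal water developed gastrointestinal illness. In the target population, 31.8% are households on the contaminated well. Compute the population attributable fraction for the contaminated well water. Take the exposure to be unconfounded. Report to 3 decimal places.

p₁ = 0.88, p₀ = 0.186.
Overall risk P(Y=1) = π·p₁ + (1−π)·p₀ = 0.318×0.88 + 0.682×0.186 = 0.40669.
Under exogeneity, PAF = [P(Y=1) − p₀] / P(Y=1).
PAF = (0.40669 − 0.186) / 0.40669 ≈ 0.5427

PAF ≈ 0.543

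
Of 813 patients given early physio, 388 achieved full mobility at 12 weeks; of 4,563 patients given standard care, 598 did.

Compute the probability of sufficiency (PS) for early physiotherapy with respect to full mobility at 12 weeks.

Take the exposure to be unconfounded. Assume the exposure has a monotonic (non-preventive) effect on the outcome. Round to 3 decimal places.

PS ≈ 0.398

p₁ = P(outcome | exposed) = 388/813 = 0.47724
p₀ = P(outcome | unexposed) = 598/4563 = 0.13105
Under exogeneity and monotonicity, PS = (p₁ − p₀) / (1 − p₀).
PS = (0.47724 − 0.13105) / (1 − 0.13105) = 0.34619 / 0.86895 ≈ 0.3984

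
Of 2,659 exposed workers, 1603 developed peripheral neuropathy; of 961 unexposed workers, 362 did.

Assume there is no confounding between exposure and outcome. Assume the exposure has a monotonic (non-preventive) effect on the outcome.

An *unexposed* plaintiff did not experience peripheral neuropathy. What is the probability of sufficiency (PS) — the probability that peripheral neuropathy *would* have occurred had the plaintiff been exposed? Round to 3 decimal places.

PS ≈ 0.363

p₁ = P(outcome | exposed) = 1603/2659 = 0.60286
p₀ = P(outcome | unexposed) = 362/961 = 0.37669
Under exogeneity and monotonicity, PS = (p₁ − p₀) / (1 − p₀).
PS = (0.60286 − 0.37669) / (1 − 0.37669) = 0.22617 / 0.62331 ≈ 0.3628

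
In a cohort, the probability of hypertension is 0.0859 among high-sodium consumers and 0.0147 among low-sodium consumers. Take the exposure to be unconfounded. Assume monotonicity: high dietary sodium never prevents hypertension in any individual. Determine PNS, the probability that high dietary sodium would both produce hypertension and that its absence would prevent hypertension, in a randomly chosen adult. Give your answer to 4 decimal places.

PNS ≈ 0.0712

Let p₁ = 0.0859, p₀ = 0.0147.
Under exogeneity and monotonicity, PNS = p₁ − p₀.
PNS = 0.0859 − 0.0147 = 0.0712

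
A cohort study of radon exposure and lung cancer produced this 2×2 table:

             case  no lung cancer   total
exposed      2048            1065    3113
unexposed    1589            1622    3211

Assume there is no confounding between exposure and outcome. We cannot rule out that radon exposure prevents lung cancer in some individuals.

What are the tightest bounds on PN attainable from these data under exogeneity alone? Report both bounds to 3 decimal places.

p₁ = P(outcome | exposed) = 2048/3113 = 0.65789
p₀ = P(outcome | unexposed) = 1589/3211 = 0.49486
Under exogeneity alone the bounds on PN are max{0,(p₁−p₀)/p₁} ≤ PN ≤ min{1,(1−p₀)/p₁}.
  lower = (p₁ − p₀)/p₁ = 0.16302 / 0.65789 ≈ 0.2478
  upper = min{1, (1 − p₀)/p₁} = 0.50514 / 0.65789 ≈ 0.7678

0.248 ≤ PN ≤ 0.768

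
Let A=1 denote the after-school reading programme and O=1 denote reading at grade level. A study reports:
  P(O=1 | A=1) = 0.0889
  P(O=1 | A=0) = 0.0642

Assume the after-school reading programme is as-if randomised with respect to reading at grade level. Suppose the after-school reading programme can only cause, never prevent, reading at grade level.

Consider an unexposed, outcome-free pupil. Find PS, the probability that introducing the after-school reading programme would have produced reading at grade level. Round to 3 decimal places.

PS ≈ 0.026

Let p₁ = 0.0889, p₀ = 0.0642.
Under exogeneity and monotonicity, PS = (p₁ − p₀) / (1 − p₀).
PS = (0.0889 − 0.0642) / (1 − 0.0642) = 0.0247 / 0.9358 ≈ 0.0264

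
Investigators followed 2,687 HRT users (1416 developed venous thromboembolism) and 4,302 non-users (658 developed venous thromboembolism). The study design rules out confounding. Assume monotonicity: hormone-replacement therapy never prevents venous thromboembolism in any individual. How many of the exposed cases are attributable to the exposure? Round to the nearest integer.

p₁ = P(outcome | exposed) = 1416/2687 = 0.52698
p₀ = P(outcome | unexposed) = 658/4302 = 0.15295
PN = (p₁ − p₀)/p₁ = (0.52698 − 0.15295) / 0.52698 ≈ 0.70976.
Attributable cases ≈ PN × (exposed cases) = 0.70976 × 1416 ≈ 1005.02.

about 1005 cases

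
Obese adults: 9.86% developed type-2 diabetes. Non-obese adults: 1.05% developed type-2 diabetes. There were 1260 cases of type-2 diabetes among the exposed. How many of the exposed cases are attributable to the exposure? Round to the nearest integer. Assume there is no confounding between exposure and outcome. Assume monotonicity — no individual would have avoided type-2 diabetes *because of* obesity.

p₁ = 0.0986, p₀ = 0.0105.
PN = (p₁ − p₀)/p₁ = (0.0986 − 0.0105) / 0.0986 ≈ 0.89351.
Attributable cases ≈ PN × (exposed cases) = 0.89351 × 1260 ≈ 1125.82.

about 1126 cases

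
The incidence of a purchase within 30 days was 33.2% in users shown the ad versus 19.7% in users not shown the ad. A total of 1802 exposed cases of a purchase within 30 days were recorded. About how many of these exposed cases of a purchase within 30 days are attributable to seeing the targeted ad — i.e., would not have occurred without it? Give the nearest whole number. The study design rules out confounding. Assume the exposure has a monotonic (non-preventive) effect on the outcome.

about 733 cases

p₁ = 0.332, p₀ = 0.197.
PN = (p₁ − p₀)/p₁ = (0.332 − 0.197) / 0.332 ≈ 0.40663.
Attributable cases ≈ PN × (exposed cases) = 0.40663 × 1802 ≈ 732.74.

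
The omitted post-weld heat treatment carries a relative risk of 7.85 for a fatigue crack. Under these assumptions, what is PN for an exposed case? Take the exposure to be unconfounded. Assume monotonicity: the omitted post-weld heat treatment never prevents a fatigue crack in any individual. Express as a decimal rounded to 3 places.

Under exogeneity and monotonicity, PN = (RR − 1) / RR = 1 − 1/RR.
PN = (7.85 − 1) / 7.85 = 6.85 / 7.85 ≈ 0.8726

PN ≈ 0.873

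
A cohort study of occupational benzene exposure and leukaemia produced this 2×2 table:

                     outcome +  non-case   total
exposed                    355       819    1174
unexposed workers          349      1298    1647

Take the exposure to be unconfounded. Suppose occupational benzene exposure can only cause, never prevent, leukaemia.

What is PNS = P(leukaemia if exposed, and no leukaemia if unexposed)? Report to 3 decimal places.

PNS ≈ 0.090

p₁ = P(outcome | exposed) = 355/1174 = 0.30239
p₀ = P(outcome | unexposed) = 349/1647 = 0.2119
Under exogeneity and monotonicity, PNS = p₁ − p₀.
PNS = 0.30239 − 0.2119 = 0.090485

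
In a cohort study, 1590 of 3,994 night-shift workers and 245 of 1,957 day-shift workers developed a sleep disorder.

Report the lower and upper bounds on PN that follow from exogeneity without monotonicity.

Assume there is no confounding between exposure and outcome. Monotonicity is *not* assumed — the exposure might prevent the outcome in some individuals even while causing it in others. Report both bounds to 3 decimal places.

p₁ = P(outcome | exposed) = 1590/3994 = 0.3981
p₀ = P(outcome | unexposed) = 245/1957 = 0.12519
Under exogeneity alone the bounds on PN are max{0,(p₁−p₀)/p₁} ≤ PN ≤ min{1,(1−p₀)/p₁}.
  lower = (p₁ − p₀)/p₁ = 0.27291 / 0.3981 ≈ 0.6855
  upper = min{1, (1 − p₀)/p₁} = 0.87481 / 0.3981 ≈ 2.1975 → capped at 1

0.686 ≤ PN ≤ 1.000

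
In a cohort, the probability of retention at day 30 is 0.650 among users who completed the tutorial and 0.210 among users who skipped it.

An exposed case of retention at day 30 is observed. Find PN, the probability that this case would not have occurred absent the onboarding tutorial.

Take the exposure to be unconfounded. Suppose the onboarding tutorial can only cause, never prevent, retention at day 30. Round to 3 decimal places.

Let p₁ = 0.65, p₀ = 0.21.
Under exogeneity and monotonicity, PN = (p₁ − p₀) / p₁.
PN = (0.65 − 0.21) / 0.65 = 0.44 / 0.65 ≈ 0.6769

PN ≈ 0.677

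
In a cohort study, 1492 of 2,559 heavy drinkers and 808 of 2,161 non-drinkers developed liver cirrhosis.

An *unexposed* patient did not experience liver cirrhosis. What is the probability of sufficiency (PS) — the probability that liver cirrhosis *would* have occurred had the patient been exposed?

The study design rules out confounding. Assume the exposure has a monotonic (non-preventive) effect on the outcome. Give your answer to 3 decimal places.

PS ≈ 0.334

p₁ = P(outcome | exposed) = 1492/2559 = 0.58304
p₀ = P(outcome | unexposed) = 808/2161 = 0.3739
Under exogeneity and monotonicity, PS = (p₁ − p₀) / (1 − p₀).
PS = (0.58304 − 0.3739) / (1 − 0.3739) = 0.20914 / 0.6261 ≈ 0.3340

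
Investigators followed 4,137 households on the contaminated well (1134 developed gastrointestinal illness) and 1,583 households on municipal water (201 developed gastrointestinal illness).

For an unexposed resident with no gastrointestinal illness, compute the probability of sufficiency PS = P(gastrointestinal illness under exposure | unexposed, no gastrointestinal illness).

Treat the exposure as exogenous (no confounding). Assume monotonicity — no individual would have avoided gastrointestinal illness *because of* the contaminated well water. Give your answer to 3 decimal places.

p₁ = P(outcome | exposed) = 1134/4137 = 0.27411
p₀ = P(outcome | unexposed) = 201/1583 = 0.12697
Under exogeneity and monotonicity, PS = (p₁ − p₀) / (1 − p₀).
PS = (0.27411 − 0.12697) / (1 − 0.12697) = 0.14714 / 0.87303 ≈ 0.1685

PS ≈ 0.169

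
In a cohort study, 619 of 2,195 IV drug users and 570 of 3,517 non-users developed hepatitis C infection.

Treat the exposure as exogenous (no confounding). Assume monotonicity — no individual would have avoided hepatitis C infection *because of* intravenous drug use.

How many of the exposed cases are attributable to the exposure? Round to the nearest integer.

p₁ = P(outcome | exposed) = 619/2195 = 0.282
p₀ = P(outcome | unexposed) = 570/3517 = 0.16207
PN = (p₁ − p₀)/p₁ = (0.282 − 0.16207) / 0.282 ≈ 0.42529.
Attributable cases ≈ PN × (exposed cases) = 0.42529 × 619 ≈ 263.26.

about 263 cases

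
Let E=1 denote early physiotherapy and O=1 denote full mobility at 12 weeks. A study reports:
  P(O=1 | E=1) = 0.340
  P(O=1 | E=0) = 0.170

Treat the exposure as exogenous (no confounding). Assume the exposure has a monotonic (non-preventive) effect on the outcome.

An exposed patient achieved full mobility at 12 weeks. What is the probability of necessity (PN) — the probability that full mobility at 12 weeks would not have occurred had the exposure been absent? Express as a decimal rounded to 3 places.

Let p₁ = 0.34, p₀ = 0.17.
Under exogeneity and monotonicity, PN = (p₁ − p₀) / p₁.
PN = (0.34 − 0.17) / 0.34 = 0.17 / 0.34 ≈ 0.5000

PN ≈ 0.500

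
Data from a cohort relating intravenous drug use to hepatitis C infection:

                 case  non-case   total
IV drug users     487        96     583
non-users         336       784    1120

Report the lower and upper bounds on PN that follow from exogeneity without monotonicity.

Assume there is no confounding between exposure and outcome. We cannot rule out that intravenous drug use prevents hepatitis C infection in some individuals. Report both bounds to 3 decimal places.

0.641 ≤ PN ≤ 0.838

p₁ = P(outcome | exposed) = 487/583 = 0.83533
p₀ = P(outcome | unexposed) = 336/1120 = 0.3
Under exogeneity alone the bounds on PN are max{0,(p₁−p₀)/p₁} ≤ PN ≤ min{1,(1−p₀)/p₁}.
  lower = (p₁ − p₀)/p₁ = 0.53533 / 0.83533 ≈ 0.6409
  upper = min{1, (1 − p₀)/p₁} = 0.7 / 0.83533 ≈ 0.8380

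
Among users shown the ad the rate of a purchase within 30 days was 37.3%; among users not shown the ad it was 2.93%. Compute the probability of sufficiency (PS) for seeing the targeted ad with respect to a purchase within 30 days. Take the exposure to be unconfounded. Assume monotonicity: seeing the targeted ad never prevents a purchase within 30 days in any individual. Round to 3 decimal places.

PS ≈ 0.354

p₁ = 0.373, p₀ = 0.0293.
Under exogeneity and monotonicity, PS = (p₁ − p₀) / (1 − p₀).
PS = (0.373 − 0.0293) / (1 − 0.0293) = 0.3437 / 0.9707 ≈ 0.3541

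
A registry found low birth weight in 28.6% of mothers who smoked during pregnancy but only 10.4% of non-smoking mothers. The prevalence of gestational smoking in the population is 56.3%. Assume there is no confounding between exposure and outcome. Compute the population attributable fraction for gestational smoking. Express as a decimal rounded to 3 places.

PAF ≈ 0.496

p₁ = 0.286, p₀ = 0.104.
Overall risk P(Y=1) = π·p₁ + (1−π)·p₀ = 0.563×0.286 + 0.437×0.104 = 0.20647.
Under exogeneity, PAF = [P(Y=1) − p₀] / P(Y=1).
PAF = (0.20647 − 0.104) / 0.20647 ≈ 0.4963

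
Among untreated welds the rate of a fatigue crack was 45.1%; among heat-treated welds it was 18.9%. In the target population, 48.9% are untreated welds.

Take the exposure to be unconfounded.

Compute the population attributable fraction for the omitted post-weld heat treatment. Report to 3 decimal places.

PAF ≈ 0.404

p₁ = 0.451, p₀ = 0.189.
Overall risk P(Y=1) = π·p₁ + (1−π)·p₀ = 0.489×0.451 + 0.511×0.189 = 0.31712.
Under exogeneity, PAF = [P(Y=1) − p₀] / P(Y=1).
PAF = (0.31712 − 0.189) / 0.31712 ≈ 0.4040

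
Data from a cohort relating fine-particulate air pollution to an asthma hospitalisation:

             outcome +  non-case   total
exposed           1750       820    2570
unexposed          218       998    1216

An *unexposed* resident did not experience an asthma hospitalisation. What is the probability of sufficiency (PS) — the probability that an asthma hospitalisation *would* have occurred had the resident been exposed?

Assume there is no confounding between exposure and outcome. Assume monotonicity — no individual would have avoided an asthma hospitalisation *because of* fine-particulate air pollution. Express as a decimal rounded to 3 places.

PS ≈ 0.611

p₁ = P(outcome | exposed) = 1750/2570 = 0.68093
p₀ = P(outcome | unexposed) = 218/1216 = 0.17928
Under exogeneity and monotonicity, PS = (p₁ − p₀) / (1 − p₀).
PS = (0.68093 − 0.17928) / (1 − 0.17928) = 0.50166 / 0.82072 ≈ 0.6112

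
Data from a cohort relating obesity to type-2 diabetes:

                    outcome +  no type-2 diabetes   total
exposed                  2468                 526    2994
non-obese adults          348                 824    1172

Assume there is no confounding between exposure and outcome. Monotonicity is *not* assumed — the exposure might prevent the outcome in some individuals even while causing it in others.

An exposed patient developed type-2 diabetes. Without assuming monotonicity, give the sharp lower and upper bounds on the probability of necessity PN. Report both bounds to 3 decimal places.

p₁ = P(outcome | exposed) = 2468/2994 = 0.82432
p₀ = P(outcome | unexposed) = 348/1172 = 0.29693
Under exogeneity alone the bounds on PN are max{0,(p₁−p₀)/p₁} ≤ PN ≤ min{1,(1−p₀)/p₁}.
  lower = (p₁ − p₀)/p₁ = 0.52739 / 0.82432 ≈ 0.6398
  upper = min{1, (1 − p₀)/p₁} = 0.70307 / 0.82432 ≈ 0.8529

0.640 ≤ PN ≤ 0.853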